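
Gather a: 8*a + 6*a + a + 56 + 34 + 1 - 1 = 15*a + 90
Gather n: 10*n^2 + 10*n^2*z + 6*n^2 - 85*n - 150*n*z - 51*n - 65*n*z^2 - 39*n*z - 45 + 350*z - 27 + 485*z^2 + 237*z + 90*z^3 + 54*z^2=n^2*(10*z + 16) + n*(-65*z^2 - 189*z - 136) + 90*z^3 + 539*z^2 + 587*z - 72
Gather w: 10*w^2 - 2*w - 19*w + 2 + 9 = 10*w^2 - 21*w + 11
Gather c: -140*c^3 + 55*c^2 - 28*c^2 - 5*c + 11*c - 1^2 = -140*c^3 + 27*c^2 + 6*c - 1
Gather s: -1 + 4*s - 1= 4*s - 2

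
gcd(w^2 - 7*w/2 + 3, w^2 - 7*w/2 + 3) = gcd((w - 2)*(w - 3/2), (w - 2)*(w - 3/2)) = w^2 - 7*w/2 + 3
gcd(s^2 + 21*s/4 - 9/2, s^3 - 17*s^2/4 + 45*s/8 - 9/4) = s - 3/4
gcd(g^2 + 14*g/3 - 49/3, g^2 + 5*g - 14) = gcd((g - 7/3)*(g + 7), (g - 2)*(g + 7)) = g + 7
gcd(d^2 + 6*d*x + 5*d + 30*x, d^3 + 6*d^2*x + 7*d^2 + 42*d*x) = d + 6*x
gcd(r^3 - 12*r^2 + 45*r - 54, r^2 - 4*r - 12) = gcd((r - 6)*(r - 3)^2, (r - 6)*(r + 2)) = r - 6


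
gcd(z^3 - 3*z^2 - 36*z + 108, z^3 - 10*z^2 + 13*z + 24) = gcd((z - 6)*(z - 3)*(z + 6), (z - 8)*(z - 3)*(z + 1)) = z - 3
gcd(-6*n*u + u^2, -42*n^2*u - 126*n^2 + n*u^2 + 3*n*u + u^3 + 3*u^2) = -6*n + u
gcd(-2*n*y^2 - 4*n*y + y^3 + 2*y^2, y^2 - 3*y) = y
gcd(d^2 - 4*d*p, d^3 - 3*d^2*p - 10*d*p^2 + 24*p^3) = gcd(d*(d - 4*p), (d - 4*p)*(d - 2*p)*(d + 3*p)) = -d + 4*p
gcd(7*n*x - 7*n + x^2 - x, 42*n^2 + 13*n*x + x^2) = 7*n + x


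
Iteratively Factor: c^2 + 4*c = (c + 4)*(c)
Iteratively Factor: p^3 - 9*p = (p - 3)*(p^2 + 3*p) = p*(p - 3)*(p + 3)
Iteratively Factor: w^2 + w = (w)*(w + 1)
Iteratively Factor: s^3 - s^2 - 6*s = (s + 2)*(s^2 - 3*s) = (s - 3)*(s + 2)*(s)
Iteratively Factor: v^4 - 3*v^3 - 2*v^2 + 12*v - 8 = (v + 2)*(v^3 - 5*v^2 + 8*v - 4) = (v - 2)*(v + 2)*(v^2 - 3*v + 2) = (v - 2)^2*(v + 2)*(v - 1)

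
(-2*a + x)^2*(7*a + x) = 28*a^3 - 24*a^2*x + 3*a*x^2 + x^3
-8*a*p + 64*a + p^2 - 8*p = (-8*a + p)*(p - 8)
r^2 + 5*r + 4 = (r + 1)*(r + 4)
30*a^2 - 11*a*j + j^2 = (-6*a + j)*(-5*a + j)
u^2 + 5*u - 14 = (u - 2)*(u + 7)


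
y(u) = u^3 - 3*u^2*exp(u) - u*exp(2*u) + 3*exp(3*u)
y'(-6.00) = 107.82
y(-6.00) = -216.27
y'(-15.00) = 675.00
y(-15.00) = -3375.00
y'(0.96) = 120.91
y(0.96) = 40.56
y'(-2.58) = 19.66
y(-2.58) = -18.67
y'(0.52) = 31.26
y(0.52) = 11.58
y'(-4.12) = 50.50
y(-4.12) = -70.76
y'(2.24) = 6723.24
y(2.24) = 2158.65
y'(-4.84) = 69.95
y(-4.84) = -113.94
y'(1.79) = 1657.18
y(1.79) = 528.54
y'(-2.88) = 24.47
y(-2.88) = -25.28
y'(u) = -3*u^2*exp(u) + 3*u^2 - 2*u*exp(2*u) - 6*u*exp(u) + 9*exp(3*u) - exp(2*u)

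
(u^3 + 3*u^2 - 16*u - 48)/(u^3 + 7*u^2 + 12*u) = (u - 4)/u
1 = 1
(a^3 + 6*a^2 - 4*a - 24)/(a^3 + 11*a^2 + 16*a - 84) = (a + 2)/(a + 7)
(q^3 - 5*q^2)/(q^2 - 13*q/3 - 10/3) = 3*q^2/(3*q + 2)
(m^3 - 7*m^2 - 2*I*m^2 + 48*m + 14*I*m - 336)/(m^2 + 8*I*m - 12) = (m^2 - m*(7 + 8*I) + 56*I)/(m + 2*I)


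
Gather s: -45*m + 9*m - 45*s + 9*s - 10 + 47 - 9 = -36*m - 36*s + 28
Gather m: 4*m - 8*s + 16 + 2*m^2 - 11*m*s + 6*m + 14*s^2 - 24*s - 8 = 2*m^2 + m*(10 - 11*s) + 14*s^2 - 32*s + 8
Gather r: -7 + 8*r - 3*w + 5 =8*r - 3*w - 2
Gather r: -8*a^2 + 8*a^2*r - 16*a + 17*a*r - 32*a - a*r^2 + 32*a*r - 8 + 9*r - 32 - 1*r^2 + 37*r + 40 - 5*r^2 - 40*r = -8*a^2 - 48*a + r^2*(-a - 6) + r*(8*a^2 + 49*a + 6)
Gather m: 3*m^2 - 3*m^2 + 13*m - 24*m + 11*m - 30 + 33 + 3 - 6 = 0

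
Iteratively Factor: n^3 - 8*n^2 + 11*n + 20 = (n + 1)*(n^2 - 9*n + 20) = (n - 5)*(n + 1)*(n - 4)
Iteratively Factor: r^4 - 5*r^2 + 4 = (r - 2)*(r^3 + 2*r^2 - r - 2) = (r - 2)*(r - 1)*(r^2 + 3*r + 2) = (r - 2)*(r - 1)*(r + 1)*(r + 2)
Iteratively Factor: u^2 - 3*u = (u - 3)*(u)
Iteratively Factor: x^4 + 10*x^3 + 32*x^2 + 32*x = (x + 4)*(x^3 + 6*x^2 + 8*x) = (x + 4)^2*(x^2 + 2*x) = x*(x + 4)^2*(x + 2)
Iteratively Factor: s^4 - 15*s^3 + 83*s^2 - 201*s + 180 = (s - 3)*(s^3 - 12*s^2 + 47*s - 60) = (s - 3)^2*(s^2 - 9*s + 20) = (s - 5)*(s - 3)^2*(s - 4)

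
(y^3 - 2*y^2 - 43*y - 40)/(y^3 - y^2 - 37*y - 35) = (y - 8)/(y - 7)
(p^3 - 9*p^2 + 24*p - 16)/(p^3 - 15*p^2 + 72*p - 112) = (p - 1)/(p - 7)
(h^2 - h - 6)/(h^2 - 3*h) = (h + 2)/h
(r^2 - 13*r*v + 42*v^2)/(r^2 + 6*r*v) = (r^2 - 13*r*v + 42*v^2)/(r*(r + 6*v))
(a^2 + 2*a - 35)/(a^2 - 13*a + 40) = (a + 7)/(a - 8)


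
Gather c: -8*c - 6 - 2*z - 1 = -8*c - 2*z - 7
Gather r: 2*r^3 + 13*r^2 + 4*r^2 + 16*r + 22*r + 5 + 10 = 2*r^3 + 17*r^2 + 38*r + 15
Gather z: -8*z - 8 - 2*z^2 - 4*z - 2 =-2*z^2 - 12*z - 10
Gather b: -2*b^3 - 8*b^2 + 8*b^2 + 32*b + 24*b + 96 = -2*b^3 + 56*b + 96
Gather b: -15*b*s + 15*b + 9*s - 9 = b*(15 - 15*s) + 9*s - 9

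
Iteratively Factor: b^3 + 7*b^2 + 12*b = (b + 4)*(b^2 + 3*b) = (b + 3)*(b + 4)*(b)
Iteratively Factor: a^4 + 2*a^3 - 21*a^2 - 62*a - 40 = (a - 5)*(a^3 + 7*a^2 + 14*a + 8) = (a - 5)*(a + 1)*(a^2 + 6*a + 8) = (a - 5)*(a + 1)*(a + 2)*(a + 4)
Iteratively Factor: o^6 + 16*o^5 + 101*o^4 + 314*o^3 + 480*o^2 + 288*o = (o + 4)*(o^5 + 12*o^4 + 53*o^3 + 102*o^2 + 72*o) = (o + 2)*(o + 4)*(o^4 + 10*o^3 + 33*o^2 + 36*o) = (o + 2)*(o + 4)^2*(o^3 + 6*o^2 + 9*o) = o*(o + 2)*(o + 4)^2*(o^2 + 6*o + 9) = o*(o + 2)*(o + 3)*(o + 4)^2*(o + 3)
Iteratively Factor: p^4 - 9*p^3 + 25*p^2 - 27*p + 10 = (p - 2)*(p^3 - 7*p^2 + 11*p - 5) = (p - 5)*(p - 2)*(p^2 - 2*p + 1) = (p - 5)*(p - 2)*(p - 1)*(p - 1)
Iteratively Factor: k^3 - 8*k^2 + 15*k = (k)*(k^2 - 8*k + 15) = k*(k - 5)*(k - 3)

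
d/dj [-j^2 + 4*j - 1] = 4 - 2*j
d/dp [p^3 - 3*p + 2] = 3*p^2 - 3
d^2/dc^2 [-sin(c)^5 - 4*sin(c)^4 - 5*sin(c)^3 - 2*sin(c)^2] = 25*sin(c)^5 + 64*sin(c)^4 + 25*sin(c)^3 - 40*sin(c)^2 - 30*sin(c) - 4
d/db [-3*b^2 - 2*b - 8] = -6*b - 2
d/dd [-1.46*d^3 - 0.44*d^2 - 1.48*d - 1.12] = -4.38*d^2 - 0.88*d - 1.48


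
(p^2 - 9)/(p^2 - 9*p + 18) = (p + 3)/(p - 6)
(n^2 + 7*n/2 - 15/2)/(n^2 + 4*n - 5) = (n - 3/2)/(n - 1)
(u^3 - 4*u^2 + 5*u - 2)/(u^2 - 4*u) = (u^3 - 4*u^2 + 5*u - 2)/(u*(u - 4))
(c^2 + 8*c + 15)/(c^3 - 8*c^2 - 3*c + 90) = (c + 5)/(c^2 - 11*c + 30)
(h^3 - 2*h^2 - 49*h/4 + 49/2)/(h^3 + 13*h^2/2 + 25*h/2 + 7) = (h^2 - 11*h/2 + 7)/(h^2 + 3*h + 2)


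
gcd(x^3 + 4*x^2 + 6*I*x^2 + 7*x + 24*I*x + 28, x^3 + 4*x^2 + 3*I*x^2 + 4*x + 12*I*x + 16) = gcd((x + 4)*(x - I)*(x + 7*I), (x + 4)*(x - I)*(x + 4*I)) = x^2 + x*(4 - I) - 4*I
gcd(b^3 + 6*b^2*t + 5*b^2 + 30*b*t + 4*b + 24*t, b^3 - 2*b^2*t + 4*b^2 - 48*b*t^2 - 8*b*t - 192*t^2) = b^2 + 6*b*t + 4*b + 24*t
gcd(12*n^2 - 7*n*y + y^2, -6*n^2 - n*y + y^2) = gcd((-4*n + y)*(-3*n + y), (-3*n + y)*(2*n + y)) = -3*n + y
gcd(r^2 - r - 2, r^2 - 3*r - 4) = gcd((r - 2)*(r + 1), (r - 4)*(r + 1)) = r + 1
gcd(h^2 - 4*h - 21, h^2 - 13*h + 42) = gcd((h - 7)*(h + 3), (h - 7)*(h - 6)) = h - 7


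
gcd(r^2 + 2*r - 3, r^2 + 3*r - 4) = r - 1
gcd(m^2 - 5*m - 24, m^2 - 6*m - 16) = m - 8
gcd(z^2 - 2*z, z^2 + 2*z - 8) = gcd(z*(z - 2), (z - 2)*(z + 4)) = z - 2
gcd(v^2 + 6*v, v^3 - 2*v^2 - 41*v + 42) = v + 6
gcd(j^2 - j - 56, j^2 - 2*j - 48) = j - 8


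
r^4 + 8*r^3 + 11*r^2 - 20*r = r*(r - 1)*(r + 4)*(r + 5)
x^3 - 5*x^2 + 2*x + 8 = (x - 4)*(x - 2)*(x + 1)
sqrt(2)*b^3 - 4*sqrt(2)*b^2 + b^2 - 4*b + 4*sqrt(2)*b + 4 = (b - 2)^2*(sqrt(2)*b + 1)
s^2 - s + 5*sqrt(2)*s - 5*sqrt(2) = (s - 1)*(s + 5*sqrt(2))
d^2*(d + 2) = d^3 + 2*d^2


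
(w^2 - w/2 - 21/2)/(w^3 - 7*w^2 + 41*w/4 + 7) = 2*(w + 3)/(2*w^2 - 7*w - 4)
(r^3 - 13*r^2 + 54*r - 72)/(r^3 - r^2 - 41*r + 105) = (r^2 - 10*r + 24)/(r^2 + 2*r - 35)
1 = 1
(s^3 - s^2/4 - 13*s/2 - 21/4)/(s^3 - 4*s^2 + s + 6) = (s + 7/4)/(s - 2)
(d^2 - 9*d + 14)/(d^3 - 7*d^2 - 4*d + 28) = 1/(d + 2)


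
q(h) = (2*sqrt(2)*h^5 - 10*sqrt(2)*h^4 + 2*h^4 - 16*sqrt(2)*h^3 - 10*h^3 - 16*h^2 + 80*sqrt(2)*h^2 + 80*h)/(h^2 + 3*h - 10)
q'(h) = (-2*h - 3)*(2*sqrt(2)*h^5 - 10*sqrt(2)*h^4 + 2*h^4 - 16*sqrt(2)*h^3 - 10*h^3 - 16*h^2 + 80*sqrt(2)*h^2 + 80*h)/(h^2 + 3*h - 10)^2 + (10*sqrt(2)*h^4 - 40*sqrt(2)*h^3 + 8*h^3 - 48*sqrt(2)*h^2 - 30*h^2 - 32*h + 160*sqrt(2)*h + 80)/(h^2 + 3*h - 10)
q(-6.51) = -3290.38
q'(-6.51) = 38.71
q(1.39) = -46.33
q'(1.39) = -90.07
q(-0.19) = 1.09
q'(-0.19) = -3.52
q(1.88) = -232.16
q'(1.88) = -1844.24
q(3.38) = -18.74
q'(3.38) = -19.74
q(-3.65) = 183.38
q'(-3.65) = -488.66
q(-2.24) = -17.92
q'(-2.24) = -2.49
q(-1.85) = -15.46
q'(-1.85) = 12.54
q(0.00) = 0.00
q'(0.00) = -8.00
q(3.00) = -7.86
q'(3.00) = -39.15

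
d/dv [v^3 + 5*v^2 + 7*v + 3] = 3*v^2 + 10*v + 7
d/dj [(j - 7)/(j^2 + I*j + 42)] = (j^2 + I*j - (j - 7)*(2*j + I) + 42)/(j^2 + I*j + 42)^2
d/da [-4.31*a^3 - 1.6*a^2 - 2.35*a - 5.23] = -12.93*a^2 - 3.2*a - 2.35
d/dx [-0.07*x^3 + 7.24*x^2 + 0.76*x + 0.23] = -0.21*x^2 + 14.48*x + 0.76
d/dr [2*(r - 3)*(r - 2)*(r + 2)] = 6*r^2 - 12*r - 8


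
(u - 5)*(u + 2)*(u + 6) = u^3 + 3*u^2 - 28*u - 60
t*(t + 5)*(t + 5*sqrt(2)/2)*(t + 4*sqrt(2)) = t^4 + 5*t^3 + 13*sqrt(2)*t^3/2 + 20*t^2 + 65*sqrt(2)*t^2/2 + 100*t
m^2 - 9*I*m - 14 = (m - 7*I)*(m - 2*I)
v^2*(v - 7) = v^3 - 7*v^2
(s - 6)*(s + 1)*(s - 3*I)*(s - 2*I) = s^4 - 5*s^3 - 5*I*s^3 - 12*s^2 + 25*I*s^2 + 30*s + 30*I*s + 36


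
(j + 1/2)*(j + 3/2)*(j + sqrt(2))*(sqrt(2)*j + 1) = sqrt(2)*j^4 + 2*sqrt(2)*j^3 + 3*j^3 + 7*sqrt(2)*j^2/4 + 6*j^2 + 9*j/4 + 2*sqrt(2)*j + 3*sqrt(2)/4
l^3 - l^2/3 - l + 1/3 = (l - 1)*(l - 1/3)*(l + 1)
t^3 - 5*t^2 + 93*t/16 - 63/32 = (t - 7/2)*(t - 3/4)^2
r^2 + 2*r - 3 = (r - 1)*(r + 3)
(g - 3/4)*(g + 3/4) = g^2 - 9/16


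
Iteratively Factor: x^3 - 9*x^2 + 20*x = (x)*(x^2 - 9*x + 20) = x*(x - 5)*(x - 4)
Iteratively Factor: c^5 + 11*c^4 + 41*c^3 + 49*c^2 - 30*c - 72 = (c + 4)*(c^4 + 7*c^3 + 13*c^2 - 3*c - 18) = (c + 2)*(c + 4)*(c^3 + 5*c^2 + 3*c - 9) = (c - 1)*(c + 2)*(c + 4)*(c^2 + 6*c + 9) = (c - 1)*(c + 2)*(c + 3)*(c + 4)*(c + 3)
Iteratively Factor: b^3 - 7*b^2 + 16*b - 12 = (b - 2)*(b^2 - 5*b + 6) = (b - 3)*(b - 2)*(b - 2)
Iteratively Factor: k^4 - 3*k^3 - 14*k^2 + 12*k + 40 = (k + 2)*(k^3 - 5*k^2 - 4*k + 20) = (k - 5)*(k + 2)*(k^2 - 4) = (k - 5)*(k - 2)*(k + 2)*(k + 2)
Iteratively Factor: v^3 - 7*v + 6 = (v - 1)*(v^2 + v - 6) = (v - 1)*(v + 3)*(v - 2)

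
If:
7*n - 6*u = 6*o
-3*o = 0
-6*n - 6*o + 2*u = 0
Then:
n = 0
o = 0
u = 0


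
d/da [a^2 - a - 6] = 2*a - 1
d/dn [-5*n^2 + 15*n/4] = 15/4 - 10*n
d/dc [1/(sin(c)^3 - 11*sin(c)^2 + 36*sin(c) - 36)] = (-3*sin(c)^2 + 22*sin(c) - 36)*cos(c)/(sin(c)^3 - 11*sin(c)^2 + 36*sin(c) - 36)^2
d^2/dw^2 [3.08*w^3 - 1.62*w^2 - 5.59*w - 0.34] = 18.48*w - 3.24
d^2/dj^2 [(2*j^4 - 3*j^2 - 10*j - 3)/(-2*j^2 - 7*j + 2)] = 2*(-8*j^6 - 84*j^5 - 270*j^4 + 222*j^3 + 24*j^2 + 246*j + 311)/(8*j^6 + 84*j^5 + 270*j^4 + 175*j^3 - 270*j^2 + 84*j - 8)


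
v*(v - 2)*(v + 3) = v^3 + v^2 - 6*v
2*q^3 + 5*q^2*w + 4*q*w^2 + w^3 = (q + w)^2*(2*q + w)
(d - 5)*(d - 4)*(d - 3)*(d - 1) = d^4 - 13*d^3 + 59*d^2 - 107*d + 60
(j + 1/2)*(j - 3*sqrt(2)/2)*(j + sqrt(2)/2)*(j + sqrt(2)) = j^4 + j^3/2 - 7*j^2/2 - 3*sqrt(2)*j/2 - 7*j/4 - 3*sqrt(2)/4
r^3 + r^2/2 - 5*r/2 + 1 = (r - 1)*(r - 1/2)*(r + 2)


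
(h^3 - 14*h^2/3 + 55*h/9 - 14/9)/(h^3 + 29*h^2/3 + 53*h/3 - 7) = (3*h^2 - 13*h + 14)/(3*(h^2 + 10*h + 21))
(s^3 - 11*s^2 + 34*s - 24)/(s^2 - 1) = (s^2 - 10*s + 24)/(s + 1)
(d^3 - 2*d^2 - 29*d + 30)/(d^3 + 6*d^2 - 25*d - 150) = (d^2 - 7*d + 6)/(d^2 + d - 30)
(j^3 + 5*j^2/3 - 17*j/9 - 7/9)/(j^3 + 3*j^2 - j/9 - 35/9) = (3*j + 1)/(3*j + 5)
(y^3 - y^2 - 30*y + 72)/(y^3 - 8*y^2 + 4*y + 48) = (y^2 + 3*y - 18)/(y^2 - 4*y - 12)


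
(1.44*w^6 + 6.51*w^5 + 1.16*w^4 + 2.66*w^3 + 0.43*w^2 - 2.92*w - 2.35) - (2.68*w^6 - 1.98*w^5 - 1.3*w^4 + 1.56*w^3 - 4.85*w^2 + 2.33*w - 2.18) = -1.24*w^6 + 8.49*w^5 + 2.46*w^4 + 1.1*w^3 + 5.28*w^2 - 5.25*w - 0.17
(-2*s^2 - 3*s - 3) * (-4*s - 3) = 8*s^3 + 18*s^2 + 21*s + 9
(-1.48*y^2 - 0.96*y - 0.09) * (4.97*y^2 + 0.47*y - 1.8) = -7.3556*y^4 - 5.4668*y^3 + 1.7655*y^2 + 1.6857*y + 0.162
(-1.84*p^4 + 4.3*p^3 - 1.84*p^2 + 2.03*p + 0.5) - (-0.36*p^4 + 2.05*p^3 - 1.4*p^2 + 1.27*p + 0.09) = -1.48*p^4 + 2.25*p^3 - 0.44*p^2 + 0.76*p + 0.41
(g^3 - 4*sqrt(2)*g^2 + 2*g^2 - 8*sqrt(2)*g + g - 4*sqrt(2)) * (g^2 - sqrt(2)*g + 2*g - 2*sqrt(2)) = g^5 - 5*sqrt(2)*g^4 + 4*g^4 - 20*sqrt(2)*g^3 + 13*g^3 - 25*sqrt(2)*g^2 + 34*g^2 - 10*sqrt(2)*g + 40*g + 16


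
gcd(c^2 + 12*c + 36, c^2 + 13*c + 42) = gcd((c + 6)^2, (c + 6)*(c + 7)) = c + 6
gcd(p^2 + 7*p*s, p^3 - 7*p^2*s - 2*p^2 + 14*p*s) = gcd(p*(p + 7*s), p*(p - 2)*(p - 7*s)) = p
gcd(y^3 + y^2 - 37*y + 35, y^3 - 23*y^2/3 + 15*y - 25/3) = y^2 - 6*y + 5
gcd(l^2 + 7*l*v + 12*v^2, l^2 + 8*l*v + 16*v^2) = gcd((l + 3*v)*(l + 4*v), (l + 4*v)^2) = l + 4*v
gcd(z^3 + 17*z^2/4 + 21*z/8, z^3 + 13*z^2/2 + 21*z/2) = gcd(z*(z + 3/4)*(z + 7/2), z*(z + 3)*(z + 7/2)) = z^2 + 7*z/2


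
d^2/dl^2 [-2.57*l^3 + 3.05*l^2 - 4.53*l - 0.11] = 6.1 - 15.42*l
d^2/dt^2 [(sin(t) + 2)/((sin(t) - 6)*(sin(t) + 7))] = (-sin(t)^5 - 7*sin(t)^4 - 256*sin(t)^3 - 368*sin(t)^2 - 1584*sin(t) + 256)/((sin(t) - 6)^3*(sin(t) + 7)^3)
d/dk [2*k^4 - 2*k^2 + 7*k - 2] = 8*k^3 - 4*k + 7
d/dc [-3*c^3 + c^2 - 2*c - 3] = -9*c^2 + 2*c - 2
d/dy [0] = 0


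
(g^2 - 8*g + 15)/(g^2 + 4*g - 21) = (g - 5)/(g + 7)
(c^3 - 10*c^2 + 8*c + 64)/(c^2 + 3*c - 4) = (c^3 - 10*c^2 + 8*c + 64)/(c^2 + 3*c - 4)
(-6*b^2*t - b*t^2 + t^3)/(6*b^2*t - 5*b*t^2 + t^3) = (2*b + t)/(-2*b + t)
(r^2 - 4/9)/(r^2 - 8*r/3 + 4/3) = (r + 2/3)/(r - 2)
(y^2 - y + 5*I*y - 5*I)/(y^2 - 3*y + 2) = (y + 5*I)/(y - 2)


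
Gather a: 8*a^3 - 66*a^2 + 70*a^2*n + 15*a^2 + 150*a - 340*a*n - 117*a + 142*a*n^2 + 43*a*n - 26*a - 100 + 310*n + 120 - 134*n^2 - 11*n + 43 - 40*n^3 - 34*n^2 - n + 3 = 8*a^3 + a^2*(70*n - 51) + a*(142*n^2 - 297*n + 7) - 40*n^3 - 168*n^2 + 298*n + 66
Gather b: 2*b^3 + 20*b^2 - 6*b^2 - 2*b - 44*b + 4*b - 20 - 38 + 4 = 2*b^3 + 14*b^2 - 42*b - 54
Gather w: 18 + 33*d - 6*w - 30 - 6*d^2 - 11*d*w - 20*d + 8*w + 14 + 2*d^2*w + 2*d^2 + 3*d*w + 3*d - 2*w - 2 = -4*d^2 + 16*d + w*(2*d^2 - 8*d)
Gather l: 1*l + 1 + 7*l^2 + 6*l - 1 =7*l^2 + 7*l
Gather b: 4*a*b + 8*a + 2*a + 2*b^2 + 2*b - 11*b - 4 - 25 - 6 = 10*a + 2*b^2 + b*(4*a - 9) - 35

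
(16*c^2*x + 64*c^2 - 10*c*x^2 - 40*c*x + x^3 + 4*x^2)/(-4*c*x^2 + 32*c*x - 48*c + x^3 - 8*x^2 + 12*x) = (-16*c^2*x - 64*c^2 + 10*c*x^2 + 40*c*x - x^3 - 4*x^2)/(4*c*x^2 - 32*c*x + 48*c - x^3 + 8*x^2 - 12*x)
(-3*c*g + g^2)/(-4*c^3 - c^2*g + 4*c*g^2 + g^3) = g*(3*c - g)/(4*c^3 + c^2*g - 4*c*g^2 - g^3)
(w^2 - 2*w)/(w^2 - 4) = w/(w + 2)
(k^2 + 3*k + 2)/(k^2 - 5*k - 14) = (k + 1)/(k - 7)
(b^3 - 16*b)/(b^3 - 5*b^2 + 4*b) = (b + 4)/(b - 1)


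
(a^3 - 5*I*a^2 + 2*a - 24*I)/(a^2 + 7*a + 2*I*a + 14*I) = (a^2 - 7*I*a - 12)/(a + 7)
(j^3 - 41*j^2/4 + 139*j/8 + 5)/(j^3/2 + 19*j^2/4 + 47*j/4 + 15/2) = (8*j^3 - 82*j^2 + 139*j + 40)/(2*(2*j^3 + 19*j^2 + 47*j + 30))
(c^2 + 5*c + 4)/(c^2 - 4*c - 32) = (c + 1)/(c - 8)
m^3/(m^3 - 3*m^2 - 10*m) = m^2/(m^2 - 3*m - 10)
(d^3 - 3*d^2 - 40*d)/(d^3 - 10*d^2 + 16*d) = (d + 5)/(d - 2)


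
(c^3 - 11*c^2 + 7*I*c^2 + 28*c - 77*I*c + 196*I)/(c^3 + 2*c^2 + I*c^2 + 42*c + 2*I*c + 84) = (c^2 - 11*c + 28)/(c^2 + c*(2 - 6*I) - 12*I)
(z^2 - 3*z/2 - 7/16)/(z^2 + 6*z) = (16*z^2 - 24*z - 7)/(16*z*(z + 6))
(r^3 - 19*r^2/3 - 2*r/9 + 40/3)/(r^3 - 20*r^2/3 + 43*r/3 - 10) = (r^2 - 14*r/3 - 8)/(r^2 - 5*r + 6)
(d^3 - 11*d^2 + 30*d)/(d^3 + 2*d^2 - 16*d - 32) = d*(d^2 - 11*d + 30)/(d^3 + 2*d^2 - 16*d - 32)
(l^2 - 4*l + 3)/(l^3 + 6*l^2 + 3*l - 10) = (l - 3)/(l^2 + 7*l + 10)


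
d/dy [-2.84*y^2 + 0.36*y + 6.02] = 0.36 - 5.68*y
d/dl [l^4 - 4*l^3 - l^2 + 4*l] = 4*l^3 - 12*l^2 - 2*l + 4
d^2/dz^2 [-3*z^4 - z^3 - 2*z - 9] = 6*z*(-6*z - 1)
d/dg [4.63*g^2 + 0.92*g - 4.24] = 9.26*g + 0.92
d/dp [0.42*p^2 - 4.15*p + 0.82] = 0.84*p - 4.15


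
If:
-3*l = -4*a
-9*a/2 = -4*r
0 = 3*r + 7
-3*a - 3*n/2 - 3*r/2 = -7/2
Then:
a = -56/27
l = -224/81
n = 238/27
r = -7/3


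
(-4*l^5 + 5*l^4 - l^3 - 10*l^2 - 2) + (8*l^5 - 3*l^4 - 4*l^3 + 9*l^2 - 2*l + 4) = 4*l^5 + 2*l^4 - 5*l^3 - l^2 - 2*l + 2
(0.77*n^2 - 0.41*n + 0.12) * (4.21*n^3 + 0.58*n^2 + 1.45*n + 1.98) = 3.2417*n^5 - 1.2795*n^4 + 1.3839*n^3 + 0.9997*n^2 - 0.6378*n + 0.2376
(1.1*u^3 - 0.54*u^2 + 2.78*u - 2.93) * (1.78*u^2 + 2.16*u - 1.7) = 1.958*u^5 + 1.4148*u^4 + 1.912*u^3 + 1.7074*u^2 - 11.0548*u + 4.981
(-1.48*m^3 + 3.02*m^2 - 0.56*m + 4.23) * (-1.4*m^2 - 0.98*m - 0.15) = 2.072*m^5 - 2.7776*m^4 - 1.9536*m^3 - 5.8262*m^2 - 4.0614*m - 0.6345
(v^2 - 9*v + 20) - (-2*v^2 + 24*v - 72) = 3*v^2 - 33*v + 92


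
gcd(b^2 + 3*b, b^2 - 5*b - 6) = 1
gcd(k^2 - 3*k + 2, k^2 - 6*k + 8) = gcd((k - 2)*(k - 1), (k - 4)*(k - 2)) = k - 2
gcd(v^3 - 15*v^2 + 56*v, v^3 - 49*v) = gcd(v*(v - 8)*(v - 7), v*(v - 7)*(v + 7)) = v^2 - 7*v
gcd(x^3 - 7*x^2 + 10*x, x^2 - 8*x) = x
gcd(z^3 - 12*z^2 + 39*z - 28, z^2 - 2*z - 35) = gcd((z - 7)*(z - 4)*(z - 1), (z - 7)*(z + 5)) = z - 7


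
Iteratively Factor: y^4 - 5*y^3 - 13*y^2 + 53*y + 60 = (y - 5)*(y^3 - 13*y - 12) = (y - 5)*(y + 1)*(y^2 - y - 12) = (y - 5)*(y + 1)*(y + 3)*(y - 4)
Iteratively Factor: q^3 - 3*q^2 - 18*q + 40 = (q + 4)*(q^2 - 7*q + 10) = (q - 2)*(q + 4)*(q - 5)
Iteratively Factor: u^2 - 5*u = (u - 5)*(u)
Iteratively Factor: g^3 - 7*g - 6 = (g + 2)*(g^2 - 2*g - 3) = (g + 1)*(g + 2)*(g - 3)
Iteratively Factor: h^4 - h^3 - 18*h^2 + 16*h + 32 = (h + 4)*(h^3 - 5*h^2 + 2*h + 8) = (h - 4)*(h + 4)*(h^2 - h - 2) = (h - 4)*(h + 1)*(h + 4)*(h - 2)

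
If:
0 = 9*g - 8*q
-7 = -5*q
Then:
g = 56/45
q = 7/5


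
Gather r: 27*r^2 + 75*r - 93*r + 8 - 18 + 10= 27*r^2 - 18*r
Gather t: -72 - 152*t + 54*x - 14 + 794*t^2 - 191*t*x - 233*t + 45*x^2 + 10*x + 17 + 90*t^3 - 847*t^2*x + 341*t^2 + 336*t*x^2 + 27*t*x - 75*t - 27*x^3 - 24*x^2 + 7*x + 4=90*t^3 + t^2*(1135 - 847*x) + t*(336*x^2 - 164*x - 460) - 27*x^3 + 21*x^2 + 71*x - 65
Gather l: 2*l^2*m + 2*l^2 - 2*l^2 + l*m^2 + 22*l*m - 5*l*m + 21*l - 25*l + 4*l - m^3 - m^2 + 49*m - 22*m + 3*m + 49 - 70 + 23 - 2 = 2*l^2*m + l*(m^2 + 17*m) - m^3 - m^2 + 30*m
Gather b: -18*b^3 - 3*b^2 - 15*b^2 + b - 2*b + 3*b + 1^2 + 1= -18*b^3 - 18*b^2 + 2*b + 2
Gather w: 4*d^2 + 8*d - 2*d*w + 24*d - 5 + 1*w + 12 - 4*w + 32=4*d^2 + 32*d + w*(-2*d - 3) + 39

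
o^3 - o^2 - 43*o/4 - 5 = (o - 4)*(o + 1/2)*(o + 5/2)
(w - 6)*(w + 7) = w^2 + w - 42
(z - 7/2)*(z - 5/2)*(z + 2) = z^3 - 4*z^2 - 13*z/4 + 35/2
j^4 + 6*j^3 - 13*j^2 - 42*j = j*(j - 3)*(j + 2)*(j + 7)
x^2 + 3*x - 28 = (x - 4)*(x + 7)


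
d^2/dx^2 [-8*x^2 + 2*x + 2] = -16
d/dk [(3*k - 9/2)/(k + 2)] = 21/(2*(k + 2)^2)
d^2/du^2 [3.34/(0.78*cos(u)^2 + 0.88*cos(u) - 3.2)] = (-8.128224*(1 - cos(u)^2)^2 - 6.877728*cos(u)^3 - 39.997168*cos(u)^2 + 4.350016*cos(u) + 29.974496)/(0.78*cos(u)^2 + 0.88*cos(u) - 3.2)^3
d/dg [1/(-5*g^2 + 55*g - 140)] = (2*g - 11)/(5*(g^2 - 11*g + 28)^2)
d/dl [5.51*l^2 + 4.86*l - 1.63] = 11.02*l + 4.86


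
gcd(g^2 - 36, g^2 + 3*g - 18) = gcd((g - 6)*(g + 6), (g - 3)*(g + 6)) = g + 6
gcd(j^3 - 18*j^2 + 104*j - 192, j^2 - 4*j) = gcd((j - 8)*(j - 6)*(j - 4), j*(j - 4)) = j - 4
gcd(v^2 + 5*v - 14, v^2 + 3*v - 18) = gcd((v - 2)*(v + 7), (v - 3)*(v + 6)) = 1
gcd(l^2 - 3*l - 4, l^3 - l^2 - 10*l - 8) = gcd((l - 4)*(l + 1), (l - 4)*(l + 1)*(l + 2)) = l^2 - 3*l - 4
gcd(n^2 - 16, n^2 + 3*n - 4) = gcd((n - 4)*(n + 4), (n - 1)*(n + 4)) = n + 4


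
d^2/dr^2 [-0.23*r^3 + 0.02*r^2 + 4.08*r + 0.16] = 0.04 - 1.38*r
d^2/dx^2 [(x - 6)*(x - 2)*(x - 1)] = 6*x - 18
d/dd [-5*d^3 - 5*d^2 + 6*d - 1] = -15*d^2 - 10*d + 6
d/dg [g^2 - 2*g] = 2*g - 2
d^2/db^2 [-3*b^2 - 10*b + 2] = -6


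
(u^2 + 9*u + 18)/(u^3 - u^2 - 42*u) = (u + 3)/(u*(u - 7))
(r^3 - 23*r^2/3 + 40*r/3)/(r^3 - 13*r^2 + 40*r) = (r - 8/3)/(r - 8)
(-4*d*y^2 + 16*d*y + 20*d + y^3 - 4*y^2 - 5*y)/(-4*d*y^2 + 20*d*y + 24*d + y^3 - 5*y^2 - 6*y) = (y - 5)/(y - 6)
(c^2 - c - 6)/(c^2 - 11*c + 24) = (c + 2)/(c - 8)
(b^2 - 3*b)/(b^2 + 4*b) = (b - 3)/(b + 4)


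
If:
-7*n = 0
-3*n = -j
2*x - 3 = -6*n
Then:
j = 0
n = 0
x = 3/2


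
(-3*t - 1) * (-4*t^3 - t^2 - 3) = 12*t^4 + 7*t^3 + t^2 + 9*t + 3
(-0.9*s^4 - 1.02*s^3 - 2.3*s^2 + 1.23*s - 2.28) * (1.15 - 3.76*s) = 3.384*s^5 + 2.8002*s^4 + 7.475*s^3 - 7.2698*s^2 + 9.9873*s - 2.622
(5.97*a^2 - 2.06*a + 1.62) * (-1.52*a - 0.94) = -9.0744*a^3 - 2.4806*a^2 - 0.526*a - 1.5228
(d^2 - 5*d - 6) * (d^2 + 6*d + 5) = d^4 + d^3 - 31*d^2 - 61*d - 30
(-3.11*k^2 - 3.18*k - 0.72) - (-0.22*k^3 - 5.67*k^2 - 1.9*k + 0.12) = 0.22*k^3 + 2.56*k^2 - 1.28*k - 0.84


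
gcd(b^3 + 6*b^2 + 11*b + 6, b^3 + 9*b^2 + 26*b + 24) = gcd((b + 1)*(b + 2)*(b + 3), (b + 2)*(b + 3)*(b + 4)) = b^2 + 5*b + 6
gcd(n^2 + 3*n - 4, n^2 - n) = n - 1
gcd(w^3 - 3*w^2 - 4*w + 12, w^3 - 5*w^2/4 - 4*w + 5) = w^2 - 4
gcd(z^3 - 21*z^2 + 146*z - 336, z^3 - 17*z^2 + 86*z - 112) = z^2 - 15*z + 56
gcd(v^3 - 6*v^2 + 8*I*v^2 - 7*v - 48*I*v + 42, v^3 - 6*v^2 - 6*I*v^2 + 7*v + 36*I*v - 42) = v^2 + v*(-6 + I) - 6*I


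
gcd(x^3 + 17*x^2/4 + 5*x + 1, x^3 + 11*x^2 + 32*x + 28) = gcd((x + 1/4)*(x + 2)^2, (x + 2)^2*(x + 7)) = x^2 + 4*x + 4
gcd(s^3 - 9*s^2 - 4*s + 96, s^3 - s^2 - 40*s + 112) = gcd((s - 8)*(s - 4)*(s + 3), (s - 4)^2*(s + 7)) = s - 4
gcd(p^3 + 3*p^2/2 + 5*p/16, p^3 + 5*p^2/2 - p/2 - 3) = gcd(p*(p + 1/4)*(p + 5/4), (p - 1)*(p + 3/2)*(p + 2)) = 1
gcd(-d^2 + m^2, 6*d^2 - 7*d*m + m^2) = d - m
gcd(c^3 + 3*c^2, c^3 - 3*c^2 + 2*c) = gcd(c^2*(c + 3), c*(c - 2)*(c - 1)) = c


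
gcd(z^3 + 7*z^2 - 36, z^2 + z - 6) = z^2 + z - 6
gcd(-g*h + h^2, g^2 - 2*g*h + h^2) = g - h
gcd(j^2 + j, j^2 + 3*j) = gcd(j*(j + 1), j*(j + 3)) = j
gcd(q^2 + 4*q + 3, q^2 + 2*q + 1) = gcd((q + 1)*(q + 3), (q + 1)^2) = q + 1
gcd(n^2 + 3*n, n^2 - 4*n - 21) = n + 3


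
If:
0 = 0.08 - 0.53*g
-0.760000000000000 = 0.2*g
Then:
No Solution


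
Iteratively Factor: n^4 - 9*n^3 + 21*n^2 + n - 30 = (n - 2)*(n^3 - 7*n^2 + 7*n + 15) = (n - 3)*(n - 2)*(n^2 - 4*n - 5) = (n - 3)*(n - 2)*(n + 1)*(n - 5)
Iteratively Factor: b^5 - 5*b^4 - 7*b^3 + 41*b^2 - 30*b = (b)*(b^4 - 5*b^3 - 7*b^2 + 41*b - 30) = b*(b - 1)*(b^3 - 4*b^2 - 11*b + 30) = b*(b - 5)*(b - 1)*(b^2 + b - 6) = b*(b - 5)*(b - 1)*(b + 3)*(b - 2)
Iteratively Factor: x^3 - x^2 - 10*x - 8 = (x + 1)*(x^2 - 2*x - 8) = (x + 1)*(x + 2)*(x - 4)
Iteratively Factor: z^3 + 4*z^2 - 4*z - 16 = (z - 2)*(z^2 + 6*z + 8) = (z - 2)*(z + 4)*(z + 2)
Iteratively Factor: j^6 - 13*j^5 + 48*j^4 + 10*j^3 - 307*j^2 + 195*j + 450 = (j - 5)*(j^5 - 8*j^4 + 8*j^3 + 50*j^2 - 57*j - 90) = (j - 5)*(j - 3)*(j^4 - 5*j^3 - 7*j^2 + 29*j + 30) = (j - 5)*(j - 3)^2*(j^3 - 2*j^2 - 13*j - 10) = (j - 5)*(j - 3)^2*(j + 2)*(j^2 - 4*j - 5) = (j - 5)^2*(j - 3)^2*(j + 2)*(j + 1)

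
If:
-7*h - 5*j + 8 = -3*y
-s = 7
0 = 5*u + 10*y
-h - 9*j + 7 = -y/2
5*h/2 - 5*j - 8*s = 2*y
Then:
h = 5444/229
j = 270/229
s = -7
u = -25084/229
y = 12542/229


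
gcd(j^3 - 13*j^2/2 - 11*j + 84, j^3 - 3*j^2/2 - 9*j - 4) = j - 4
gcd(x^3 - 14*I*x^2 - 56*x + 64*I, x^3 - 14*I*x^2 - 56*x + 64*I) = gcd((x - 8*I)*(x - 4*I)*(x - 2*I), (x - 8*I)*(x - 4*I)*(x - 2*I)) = x^3 - 14*I*x^2 - 56*x + 64*I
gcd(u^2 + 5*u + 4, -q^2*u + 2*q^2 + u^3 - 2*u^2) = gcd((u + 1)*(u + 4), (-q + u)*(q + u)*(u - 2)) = 1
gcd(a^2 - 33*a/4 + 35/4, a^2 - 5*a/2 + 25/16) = a - 5/4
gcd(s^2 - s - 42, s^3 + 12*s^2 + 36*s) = s + 6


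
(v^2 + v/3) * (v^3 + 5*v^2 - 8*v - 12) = v^5 + 16*v^4/3 - 19*v^3/3 - 44*v^2/3 - 4*v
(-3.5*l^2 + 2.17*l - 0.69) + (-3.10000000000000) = -3.5*l^2 + 2.17*l - 3.79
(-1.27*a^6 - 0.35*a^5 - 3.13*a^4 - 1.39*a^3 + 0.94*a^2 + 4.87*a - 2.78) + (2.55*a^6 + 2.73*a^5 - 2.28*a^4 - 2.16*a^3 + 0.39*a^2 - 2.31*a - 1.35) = 1.28*a^6 + 2.38*a^5 - 5.41*a^4 - 3.55*a^3 + 1.33*a^2 + 2.56*a - 4.13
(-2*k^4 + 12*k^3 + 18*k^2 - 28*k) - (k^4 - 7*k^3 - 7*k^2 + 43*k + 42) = -3*k^4 + 19*k^3 + 25*k^2 - 71*k - 42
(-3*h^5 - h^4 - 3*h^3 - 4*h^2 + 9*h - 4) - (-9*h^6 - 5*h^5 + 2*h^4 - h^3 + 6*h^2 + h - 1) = 9*h^6 + 2*h^5 - 3*h^4 - 2*h^3 - 10*h^2 + 8*h - 3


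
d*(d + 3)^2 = d^3 + 6*d^2 + 9*d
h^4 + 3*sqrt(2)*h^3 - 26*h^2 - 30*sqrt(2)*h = h*(h - 3*sqrt(2))*(h + sqrt(2))*(h + 5*sqrt(2))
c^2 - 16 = (c - 4)*(c + 4)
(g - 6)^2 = g^2 - 12*g + 36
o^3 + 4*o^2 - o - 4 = (o - 1)*(o + 1)*(o + 4)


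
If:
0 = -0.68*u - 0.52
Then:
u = -0.76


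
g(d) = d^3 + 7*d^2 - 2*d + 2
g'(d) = 3*d^2 + 14*d - 2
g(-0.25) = 2.92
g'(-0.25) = -5.31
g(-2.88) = 41.93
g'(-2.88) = -17.44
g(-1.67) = 20.20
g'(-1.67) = -17.01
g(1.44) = 16.62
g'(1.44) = 24.38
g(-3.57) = 52.86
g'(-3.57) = -13.75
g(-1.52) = 17.70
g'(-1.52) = -16.35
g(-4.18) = 59.63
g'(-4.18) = -8.10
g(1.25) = 12.39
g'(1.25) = 20.19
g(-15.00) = -1768.00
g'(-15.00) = 463.00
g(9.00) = 1280.00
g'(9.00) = 367.00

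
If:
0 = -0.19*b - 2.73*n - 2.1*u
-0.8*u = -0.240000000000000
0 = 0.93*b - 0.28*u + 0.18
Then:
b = -0.10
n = -0.22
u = 0.30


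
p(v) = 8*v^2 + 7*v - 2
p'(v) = 16*v + 7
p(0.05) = -1.63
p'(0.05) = 7.80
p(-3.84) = 89.08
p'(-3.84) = -54.44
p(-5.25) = 181.75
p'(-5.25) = -77.00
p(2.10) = 47.98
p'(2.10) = 40.60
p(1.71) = 33.36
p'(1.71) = 34.36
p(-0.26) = -3.28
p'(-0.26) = 2.84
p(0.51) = 3.65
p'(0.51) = 15.16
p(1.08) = 14.89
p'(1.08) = 24.28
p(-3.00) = 49.00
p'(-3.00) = -41.00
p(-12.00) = 1066.00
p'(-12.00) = -185.00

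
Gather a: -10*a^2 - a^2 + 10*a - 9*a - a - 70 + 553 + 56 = 539 - 11*a^2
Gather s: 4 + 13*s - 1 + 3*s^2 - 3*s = 3*s^2 + 10*s + 3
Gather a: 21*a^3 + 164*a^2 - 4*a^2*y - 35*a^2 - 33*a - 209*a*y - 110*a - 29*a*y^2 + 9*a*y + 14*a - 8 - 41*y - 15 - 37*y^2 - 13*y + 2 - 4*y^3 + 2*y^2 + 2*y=21*a^3 + a^2*(129 - 4*y) + a*(-29*y^2 - 200*y - 129) - 4*y^3 - 35*y^2 - 52*y - 21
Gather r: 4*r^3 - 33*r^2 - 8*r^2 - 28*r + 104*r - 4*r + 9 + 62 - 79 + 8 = 4*r^3 - 41*r^2 + 72*r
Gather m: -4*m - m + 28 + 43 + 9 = 80 - 5*m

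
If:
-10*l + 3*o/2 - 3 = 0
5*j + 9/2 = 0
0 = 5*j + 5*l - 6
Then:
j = -9/10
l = 21/10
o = 16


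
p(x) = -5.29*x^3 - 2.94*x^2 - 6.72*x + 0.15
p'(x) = -15.87*x^2 - 5.88*x - 6.72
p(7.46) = -2409.80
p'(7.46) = -933.78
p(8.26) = -3237.18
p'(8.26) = -1138.06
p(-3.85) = 284.33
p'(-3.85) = -219.32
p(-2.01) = 44.74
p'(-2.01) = -59.02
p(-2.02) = 45.33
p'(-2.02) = -59.60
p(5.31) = -910.46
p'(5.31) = -485.41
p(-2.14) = 52.91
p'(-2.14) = -66.82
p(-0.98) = 8.89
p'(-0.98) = -16.20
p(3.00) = -189.30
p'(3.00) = -167.19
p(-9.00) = 3678.90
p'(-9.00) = -1239.27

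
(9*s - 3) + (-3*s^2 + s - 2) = -3*s^2 + 10*s - 5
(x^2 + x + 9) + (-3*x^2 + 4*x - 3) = -2*x^2 + 5*x + 6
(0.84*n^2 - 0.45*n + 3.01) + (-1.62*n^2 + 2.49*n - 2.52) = -0.78*n^2 + 2.04*n + 0.49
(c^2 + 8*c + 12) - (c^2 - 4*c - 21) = 12*c + 33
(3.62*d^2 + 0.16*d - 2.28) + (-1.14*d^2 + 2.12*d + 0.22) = 2.48*d^2 + 2.28*d - 2.06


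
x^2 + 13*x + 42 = (x + 6)*(x + 7)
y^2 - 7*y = y*(y - 7)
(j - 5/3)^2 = j^2 - 10*j/3 + 25/9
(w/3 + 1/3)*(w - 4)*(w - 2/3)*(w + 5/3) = w^4/3 - 2*w^3/3 - 73*w^2/27 - 2*w/9 + 40/27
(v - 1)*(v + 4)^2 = v^3 + 7*v^2 + 8*v - 16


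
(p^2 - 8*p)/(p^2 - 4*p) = (p - 8)/(p - 4)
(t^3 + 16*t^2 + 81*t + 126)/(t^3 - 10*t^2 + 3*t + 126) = (t^2 + 13*t + 42)/(t^2 - 13*t + 42)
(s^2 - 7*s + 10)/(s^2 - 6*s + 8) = (s - 5)/(s - 4)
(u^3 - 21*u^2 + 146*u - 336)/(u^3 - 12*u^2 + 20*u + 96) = (u - 7)/(u + 2)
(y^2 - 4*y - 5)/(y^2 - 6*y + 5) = (y + 1)/(y - 1)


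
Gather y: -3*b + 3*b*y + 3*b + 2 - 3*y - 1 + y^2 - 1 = y^2 + y*(3*b - 3)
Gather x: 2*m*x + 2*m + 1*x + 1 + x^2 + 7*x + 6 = 2*m + x^2 + x*(2*m + 8) + 7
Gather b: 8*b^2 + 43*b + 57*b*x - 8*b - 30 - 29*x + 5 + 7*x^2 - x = 8*b^2 + b*(57*x + 35) + 7*x^2 - 30*x - 25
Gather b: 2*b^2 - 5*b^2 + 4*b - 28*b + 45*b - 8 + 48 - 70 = -3*b^2 + 21*b - 30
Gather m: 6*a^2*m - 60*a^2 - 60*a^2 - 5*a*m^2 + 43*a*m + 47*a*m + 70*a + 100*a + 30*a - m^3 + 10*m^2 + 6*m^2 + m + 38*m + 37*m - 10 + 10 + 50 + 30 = -120*a^2 + 200*a - m^3 + m^2*(16 - 5*a) + m*(6*a^2 + 90*a + 76) + 80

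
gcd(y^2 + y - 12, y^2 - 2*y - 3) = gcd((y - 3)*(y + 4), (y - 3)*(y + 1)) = y - 3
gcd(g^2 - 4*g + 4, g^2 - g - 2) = g - 2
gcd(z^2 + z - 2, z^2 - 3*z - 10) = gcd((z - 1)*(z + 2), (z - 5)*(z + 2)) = z + 2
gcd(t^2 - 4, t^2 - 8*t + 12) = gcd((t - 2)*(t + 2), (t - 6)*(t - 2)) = t - 2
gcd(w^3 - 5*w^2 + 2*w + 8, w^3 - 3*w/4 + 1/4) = w + 1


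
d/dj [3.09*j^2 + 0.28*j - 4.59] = 6.18*j + 0.28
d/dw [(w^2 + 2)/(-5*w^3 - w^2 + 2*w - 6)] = (5*w^4 + 32*w^2 - 8*w - 4)/(25*w^6 + 10*w^5 - 19*w^4 + 56*w^3 + 16*w^2 - 24*w + 36)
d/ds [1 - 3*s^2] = -6*s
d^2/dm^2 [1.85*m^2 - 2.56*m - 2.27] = 3.70000000000000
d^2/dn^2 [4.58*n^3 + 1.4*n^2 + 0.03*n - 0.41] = 27.48*n + 2.8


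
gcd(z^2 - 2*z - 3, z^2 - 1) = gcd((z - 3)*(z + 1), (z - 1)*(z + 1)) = z + 1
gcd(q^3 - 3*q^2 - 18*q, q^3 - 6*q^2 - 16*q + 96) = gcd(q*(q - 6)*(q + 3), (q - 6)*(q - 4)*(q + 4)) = q - 6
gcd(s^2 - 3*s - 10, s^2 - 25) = s - 5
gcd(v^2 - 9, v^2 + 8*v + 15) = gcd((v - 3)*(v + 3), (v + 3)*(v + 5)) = v + 3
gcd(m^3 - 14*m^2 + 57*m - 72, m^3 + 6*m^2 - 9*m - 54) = m - 3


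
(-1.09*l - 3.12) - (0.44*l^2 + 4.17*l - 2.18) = -0.44*l^2 - 5.26*l - 0.94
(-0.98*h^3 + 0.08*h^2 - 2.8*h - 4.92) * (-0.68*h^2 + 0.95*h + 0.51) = 0.6664*h^5 - 0.9854*h^4 + 1.4802*h^3 + 0.7264*h^2 - 6.102*h - 2.5092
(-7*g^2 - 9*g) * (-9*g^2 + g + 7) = 63*g^4 + 74*g^3 - 58*g^2 - 63*g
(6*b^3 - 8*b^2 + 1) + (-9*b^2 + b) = 6*b^3 - 17*b^2 + b + 1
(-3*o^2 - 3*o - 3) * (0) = 0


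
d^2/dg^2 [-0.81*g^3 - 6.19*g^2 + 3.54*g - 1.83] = -4.86*g - 12.38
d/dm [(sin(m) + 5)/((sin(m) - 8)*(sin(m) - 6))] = (-10*sin(m) + cos(m)^2 + 117)*cos(m)/((sin(m) - 8)^2*(sin(m) - 6)^2)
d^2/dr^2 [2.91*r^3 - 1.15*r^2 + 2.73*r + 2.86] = 17.46*r - 2.3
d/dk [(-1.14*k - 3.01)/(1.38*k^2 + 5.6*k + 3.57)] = (1.5732*k^2 + 8.3076*k + 12.7862)/(1.9044*k^4 + 15.456*k^3 + 41.2132*k^2 + 39.984*k + 12.7449)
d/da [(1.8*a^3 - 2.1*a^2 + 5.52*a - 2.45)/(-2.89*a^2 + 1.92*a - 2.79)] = (-5.202*a^4 + 6.912*a^3 - 3.1452*a^2 - 2.443*a - 10.6968)/(8.3521*a^4 - 11.0976*a^3 + 19.8126*a^2 - 10.7136*a + 7.7841)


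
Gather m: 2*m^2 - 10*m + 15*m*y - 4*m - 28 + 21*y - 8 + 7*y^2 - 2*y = 2*m^2 + m*(15*y - 14) + 7*y^2 + 19*y - 36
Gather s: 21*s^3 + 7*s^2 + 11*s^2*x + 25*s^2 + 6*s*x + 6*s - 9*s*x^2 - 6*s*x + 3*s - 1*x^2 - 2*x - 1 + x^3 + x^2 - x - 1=21*s^3 + s^2*(11*x + 32) + s*(9 - 9*x^2) + x^3 - 3*x - 2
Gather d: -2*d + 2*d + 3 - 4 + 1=0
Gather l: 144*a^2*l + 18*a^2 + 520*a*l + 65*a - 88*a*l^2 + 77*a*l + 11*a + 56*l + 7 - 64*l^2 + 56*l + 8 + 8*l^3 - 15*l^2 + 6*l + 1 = 18*a^2 + 76*a + 8*l^3 + l^2*(-88*a - 79) + l*(144*a^2 + 597*a + 118) + 16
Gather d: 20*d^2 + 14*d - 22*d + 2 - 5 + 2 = 20*d^2 - 8*d - 1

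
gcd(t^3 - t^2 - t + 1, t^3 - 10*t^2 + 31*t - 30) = 1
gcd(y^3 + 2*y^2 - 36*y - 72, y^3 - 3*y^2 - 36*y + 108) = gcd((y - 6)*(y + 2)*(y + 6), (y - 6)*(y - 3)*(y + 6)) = y^2 - 36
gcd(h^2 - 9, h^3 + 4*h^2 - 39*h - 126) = h + 3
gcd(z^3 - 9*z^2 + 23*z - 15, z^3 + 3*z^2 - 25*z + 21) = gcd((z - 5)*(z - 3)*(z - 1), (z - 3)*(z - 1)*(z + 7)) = z^2 - 4*z + 3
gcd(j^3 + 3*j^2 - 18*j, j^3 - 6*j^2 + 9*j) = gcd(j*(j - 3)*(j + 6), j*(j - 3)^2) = j^2 - 3*j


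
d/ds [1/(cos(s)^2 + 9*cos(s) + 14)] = (2*cos(s) + 9)*sin(s)/(cos(s)^2 + 9*cos(s) + 14)^2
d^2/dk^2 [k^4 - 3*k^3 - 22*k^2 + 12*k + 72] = 12*k^2 - 18*k - 44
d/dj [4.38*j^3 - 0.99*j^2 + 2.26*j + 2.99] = 13.14*j^2 - 1.98*j + 2.26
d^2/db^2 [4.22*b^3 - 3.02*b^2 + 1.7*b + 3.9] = 25.32*b - 6.04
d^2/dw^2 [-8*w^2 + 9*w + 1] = -16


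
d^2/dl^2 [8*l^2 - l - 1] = 16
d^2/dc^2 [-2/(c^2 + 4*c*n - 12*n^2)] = 4*(c^2 + 4*c*n - 12*n^2 - 4*(c + 2*n)^2)/(c^2 + 4*c*n - 12*n^2)^3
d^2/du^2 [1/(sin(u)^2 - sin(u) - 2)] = (-4*sin(u)^3 + 7*sin(u)^2 - 10*sin(u) + 6)/((sin(u) - 2)^3*(sin(u) + 1)^2)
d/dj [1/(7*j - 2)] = -7/(7*j - 2)^2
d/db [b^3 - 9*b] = 3*b^2 - 9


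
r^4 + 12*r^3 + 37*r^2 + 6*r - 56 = (r - 1)*(r + 2)*(r + 4)*(r + 7)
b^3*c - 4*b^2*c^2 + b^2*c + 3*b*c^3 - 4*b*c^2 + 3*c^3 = (b - 3*c)*(b - c)*(b*c + c)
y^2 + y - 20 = (y - 4)*(y + 5)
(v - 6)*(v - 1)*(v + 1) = v^3 - 6*v^2 - v + 6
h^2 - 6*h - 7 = (h - 7)*(h + 1)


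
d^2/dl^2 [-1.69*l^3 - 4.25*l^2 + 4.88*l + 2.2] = -10.14*l - 8.5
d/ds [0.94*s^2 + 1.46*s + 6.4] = 1.88*s + 1.46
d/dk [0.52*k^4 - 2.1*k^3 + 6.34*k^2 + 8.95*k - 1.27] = 2.08*k^3 - 6.3*k^2 + 12.68*k + 8.95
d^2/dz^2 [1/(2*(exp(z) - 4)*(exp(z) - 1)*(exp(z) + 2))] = 3*(3*exp(5*z) - 11*exp(4*z) + 8*exp(3*z) - 6*exp(2*z) + 44*exp(z) + 16)*exp(z)/(2*(exp(9*z) - 9*exp(8*z) + 9*exp(7*z) + 105*exp(6*z) - 198*exp(5*z) - 396*exp(4*z) + 840*exp(3*z) + 288*exp(2*z) - 1152*exp(z) + 512))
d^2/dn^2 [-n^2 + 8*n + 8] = -2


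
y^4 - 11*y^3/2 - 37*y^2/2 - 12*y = y*(y - 8)*(y + 1)*(y + 3/2)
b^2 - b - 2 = (b - 2)*(b + 1)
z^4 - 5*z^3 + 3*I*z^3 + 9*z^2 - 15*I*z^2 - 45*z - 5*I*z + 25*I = (z - 5)*(z - I)^2*(z + 5*I)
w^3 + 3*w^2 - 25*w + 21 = (w - 3)*(w - 1)*(w + 7)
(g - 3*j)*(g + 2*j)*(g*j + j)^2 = g^4*j^2 - g^3*j^3 + 2*g^3*j^2 - 6*g^2*j^4 - 2*g^2*j^3 + g^2*j^2 - 12*g*j^4 - g*j^3 - 6*j^4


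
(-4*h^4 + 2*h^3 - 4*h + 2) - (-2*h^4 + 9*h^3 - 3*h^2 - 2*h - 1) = -2*h^4 - 7*h^3 + 3*h^2 - 2*h + 3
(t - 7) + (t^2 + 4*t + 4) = t^2 + 5*t - 3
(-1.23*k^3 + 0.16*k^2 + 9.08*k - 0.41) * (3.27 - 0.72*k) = 0.8856*k^4 - 4.1373*k^3 - 6.0144*k^2 + 29.9868*k - 1.3407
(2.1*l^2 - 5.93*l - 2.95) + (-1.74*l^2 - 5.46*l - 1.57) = 0.36*l^2 - 11.39*l - 4.52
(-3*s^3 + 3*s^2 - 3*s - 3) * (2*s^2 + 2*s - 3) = -6*s^5 + 9*s^3 - 21*s^2 + 3*s + 9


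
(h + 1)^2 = h^2 + 2*h + 1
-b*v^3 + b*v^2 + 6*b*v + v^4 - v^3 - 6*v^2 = v*(-b + v)*(v - 3)*(v + 2)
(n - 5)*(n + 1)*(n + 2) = n^3 - 2*n^2 - 13*n - 10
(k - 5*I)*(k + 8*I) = k^2 + 3*I*k + 40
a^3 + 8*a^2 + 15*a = a*(a + 3)*(a + 5)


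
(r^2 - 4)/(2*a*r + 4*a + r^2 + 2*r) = (r - 2)/(2*a + r)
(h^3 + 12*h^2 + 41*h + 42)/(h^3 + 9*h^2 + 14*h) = (h + 3)/h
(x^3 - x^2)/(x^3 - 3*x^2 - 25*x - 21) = x^2*(1 - x)/(-x^3 + 3*x^2 + 25*x + 21)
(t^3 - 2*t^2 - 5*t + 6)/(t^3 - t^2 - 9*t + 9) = (t + 2)/(t + 3)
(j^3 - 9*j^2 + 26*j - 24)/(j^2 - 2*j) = j - 7 + 12/j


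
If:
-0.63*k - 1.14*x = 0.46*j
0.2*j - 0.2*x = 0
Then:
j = x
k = -2.53968253968254*x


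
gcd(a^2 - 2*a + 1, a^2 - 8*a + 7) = a - 1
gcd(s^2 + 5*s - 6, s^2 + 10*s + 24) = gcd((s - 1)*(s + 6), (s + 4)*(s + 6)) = s + 6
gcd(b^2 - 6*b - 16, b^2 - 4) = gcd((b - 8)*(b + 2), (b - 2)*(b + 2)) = b + 2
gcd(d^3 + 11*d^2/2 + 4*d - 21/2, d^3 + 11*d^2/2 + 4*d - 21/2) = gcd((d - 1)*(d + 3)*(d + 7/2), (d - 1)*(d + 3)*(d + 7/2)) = d^3 + 11*d^2/2 + 4*d - 21/2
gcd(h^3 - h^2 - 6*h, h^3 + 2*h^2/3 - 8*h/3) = h^2 + 2*h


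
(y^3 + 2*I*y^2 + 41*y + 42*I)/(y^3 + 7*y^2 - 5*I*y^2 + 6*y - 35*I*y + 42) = (y + 7*I)/(y + 7)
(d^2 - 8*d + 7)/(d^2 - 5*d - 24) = (-d^2 + 8*d - 7)/(-d^2 + 5*d + 24)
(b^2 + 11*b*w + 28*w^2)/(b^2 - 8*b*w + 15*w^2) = (b^2 + 11*b*w + 28*w^2)/(b^2 - 8*b*w + 15*w^2)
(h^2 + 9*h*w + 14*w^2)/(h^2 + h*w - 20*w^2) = (h^2 + 9*h*w + 14*w^2)/(h^2 + h*w - 20*w^2)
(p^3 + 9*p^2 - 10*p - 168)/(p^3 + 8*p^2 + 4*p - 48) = (p^2 + 3*p - 28)/(p^2 + 2*p - 8)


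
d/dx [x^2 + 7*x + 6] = 2*x + 7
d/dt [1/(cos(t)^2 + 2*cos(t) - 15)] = 2*(cos(t) + 1)*sin(t)/(cos(t)^2 + 2*cos(t) - 15)^2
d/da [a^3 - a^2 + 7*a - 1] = 3*a^2 - 2*a + 7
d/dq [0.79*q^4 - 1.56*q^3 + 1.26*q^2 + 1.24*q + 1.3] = 3.16*q^3 - 4.68*q^2 + 2.52*q + 1.24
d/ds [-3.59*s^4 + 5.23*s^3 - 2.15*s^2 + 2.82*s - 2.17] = -14.36*s^3 + 15.69*s^2 - 4.3*s + 2.82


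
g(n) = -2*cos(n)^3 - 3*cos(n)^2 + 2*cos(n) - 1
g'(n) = 6*sin(n)*cos(n)^2 + 6*sin(n)*cos(n) - 2*sin(n) = 2*(3*cos(n)^2 + 3*cos(n) - 1)*sin(n)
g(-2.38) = -3.26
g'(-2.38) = 2.21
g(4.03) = -2.95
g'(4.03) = 2.64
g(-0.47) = -3.02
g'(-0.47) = -3.68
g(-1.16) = -0.81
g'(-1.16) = -1.24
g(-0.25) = -3.70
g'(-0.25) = -2.34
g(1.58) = -1.02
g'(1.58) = -2.05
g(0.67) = -2.24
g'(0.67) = 3.97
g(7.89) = -1.08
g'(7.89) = -2.21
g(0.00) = -4.00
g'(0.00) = 0.00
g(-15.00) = -3.37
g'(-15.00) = 2.01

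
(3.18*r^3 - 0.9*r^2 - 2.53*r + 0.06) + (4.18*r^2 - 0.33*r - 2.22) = 3.18*r^3 + 3.28*r^2 - 2.86*r - 2.16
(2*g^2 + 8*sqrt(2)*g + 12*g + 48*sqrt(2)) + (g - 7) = 2*g^2 + 8*sqrt(2)*g + 13*g - 7 + 48*sqrt(2)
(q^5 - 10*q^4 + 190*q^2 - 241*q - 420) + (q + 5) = q^5 - 10*q^4 + 190*q^2 - 240*q - 415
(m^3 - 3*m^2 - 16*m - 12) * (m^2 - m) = m^5 - 4*m^4 - 13*m^3 + 4*m^2 + 12*m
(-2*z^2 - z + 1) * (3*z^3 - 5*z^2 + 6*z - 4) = -6*z^5 + 7*z^4 - 4*z^3 - 3*z^2 + 10*z - 4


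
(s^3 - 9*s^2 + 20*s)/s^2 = s - 9 + 20/s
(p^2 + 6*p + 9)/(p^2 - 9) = (p + 3)/(p - 3)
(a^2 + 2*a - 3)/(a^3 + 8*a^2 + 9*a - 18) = 1/(a + 6)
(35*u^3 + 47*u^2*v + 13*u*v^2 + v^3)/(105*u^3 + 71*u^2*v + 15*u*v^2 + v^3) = (u + v)/(3*u + v)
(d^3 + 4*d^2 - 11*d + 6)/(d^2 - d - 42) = (d^2 - 2*d + 1)/(d - 7)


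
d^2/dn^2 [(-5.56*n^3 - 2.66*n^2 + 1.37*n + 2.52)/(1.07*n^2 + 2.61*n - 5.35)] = (-5.6843418860808e-14*n^4 - 121.412802*n^3 + 391.770228*n^2 - 865.565586*n - 50.827246)/(1.225043*n^6 + 8.964567*n^5 + 3.491196*n^4 - 71.866089*n^3 - 17.45598*n^2 + 224.114175*n - 153.130375)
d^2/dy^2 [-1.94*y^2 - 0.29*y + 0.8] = -3.88000000000000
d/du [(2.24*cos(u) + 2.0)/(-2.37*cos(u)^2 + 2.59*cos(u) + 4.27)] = (5.3088*sin(u)^2 - 9.48*cos(u) - 9.6936)*sin(u)/(-2.37*cos(u)^2 + 2.59*cos(u) + 4.27)^2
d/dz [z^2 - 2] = 2*z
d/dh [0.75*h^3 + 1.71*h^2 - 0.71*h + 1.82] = 2.25*h^2 + 3.42*h - 0.71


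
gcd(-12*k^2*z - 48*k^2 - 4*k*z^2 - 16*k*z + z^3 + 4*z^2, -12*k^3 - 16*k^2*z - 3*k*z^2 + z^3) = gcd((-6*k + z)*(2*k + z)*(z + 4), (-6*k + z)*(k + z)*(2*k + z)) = -12*k^2 - 4*k*z + z^2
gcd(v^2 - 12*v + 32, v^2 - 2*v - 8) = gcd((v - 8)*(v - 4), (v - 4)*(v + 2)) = v - 4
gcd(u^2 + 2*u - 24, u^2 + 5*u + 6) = 1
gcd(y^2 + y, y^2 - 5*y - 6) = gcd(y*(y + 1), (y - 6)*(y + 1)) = y + 1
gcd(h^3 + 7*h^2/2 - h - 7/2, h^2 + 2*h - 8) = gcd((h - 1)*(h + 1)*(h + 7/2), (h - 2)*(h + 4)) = 1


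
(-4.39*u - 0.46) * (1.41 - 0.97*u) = 4.2583*u^2 - 5.7437*u - 0.6486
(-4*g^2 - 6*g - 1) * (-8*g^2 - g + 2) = 32*g^4 + 52*g^3 + 6*g^2 - 11*g - 2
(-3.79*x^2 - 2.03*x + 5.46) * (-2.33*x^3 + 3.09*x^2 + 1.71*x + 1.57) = 8.8307*x^5 - 6.9812*x^4 - 25.4754*x^3 + 7.4498*x^2 + 6.1495*x + 8.5722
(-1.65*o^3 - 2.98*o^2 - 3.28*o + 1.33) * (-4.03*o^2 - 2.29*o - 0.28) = 6.6495*o^5 + 15.7879*o^4 + 20.5046*o^3 + 2.9857*o^2 - 2.1273*o - 0.3724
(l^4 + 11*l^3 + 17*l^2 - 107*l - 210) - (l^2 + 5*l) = l^4 + 11*l^3 + 16*l^2 - 112*l - 210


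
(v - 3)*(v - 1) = v^2 - 4*v + 3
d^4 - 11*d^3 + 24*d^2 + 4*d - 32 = (d - 8)*(d - 2)^2*(d + 1)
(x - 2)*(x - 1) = x^2 - 3*x + 2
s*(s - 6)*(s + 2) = s^3 - 4*s^2 - 12*s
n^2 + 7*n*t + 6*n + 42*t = (n + 6)*(n + 7*t)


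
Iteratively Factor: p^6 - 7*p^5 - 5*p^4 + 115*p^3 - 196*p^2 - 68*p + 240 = (p + 4)*(p^5 - 11*p^4 + 39*p^3 - 41*p^2 - 32*p + 60) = (p - 2)*(p + 4)*(p^4 - 9*p^3 + 21*p^2 + p - 30) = (p - 5)*(p - 2)*(p + 4)*(p^3 - 4*p^2 + p + 6) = (p - 5)*(p - 2)^2*(p + 4)*(p^2 - 2*p - 3) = (p - 5)*(p - 2)^2*(p + 1)*(p + 4)*(p - 3)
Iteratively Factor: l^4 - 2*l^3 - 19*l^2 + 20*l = (l - 5)*(l^3 + 3*l^2 - 4*l) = (l - 5)*(l - 1)*(l^2 + 4*l) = l*(l - 5)*(l - 1)*(l + 4)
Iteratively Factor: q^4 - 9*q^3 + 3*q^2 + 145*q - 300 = (q - 5)*(q^3 - 4*q^2 - 17*q + 60) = (q - 5)^2*(q^2 + q - 12) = (q - 5)^2*(q + 4)*(q - 3)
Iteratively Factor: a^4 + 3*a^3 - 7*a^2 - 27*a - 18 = (a + 2)*(a^3 + a^2 - 9*a - 9) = (a + 1)*(a + 2)*(a^2 - 9) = (a - 3)*(a + 1)*(a + 2)*(a + 3)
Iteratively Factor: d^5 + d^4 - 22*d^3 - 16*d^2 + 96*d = (d + 4)*(d^4 - 3*d^3 - 10*d^2 + 24*d) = d*(d + 4)*(d^3 - 3*d^2 - 10*d + 24) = d*(d + 3)*(d + 4)*(d^2 - 6*d + 8) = d*(d - 4)*(d + 3)*(d + 4)*(d - 2)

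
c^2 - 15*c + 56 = (c - 8)*(c - 7)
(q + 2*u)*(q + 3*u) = q^2 + 5*q*u + 6*u^2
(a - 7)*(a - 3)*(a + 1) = a^3 - 9*a^2 + 11*a + 21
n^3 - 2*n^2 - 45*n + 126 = (n - 6)*(n - 3)*(n + 7)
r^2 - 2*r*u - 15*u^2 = (r - 5*u)*(r + 3*u)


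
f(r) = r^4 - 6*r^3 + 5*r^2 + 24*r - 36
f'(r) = 4*r^3 - 18*r^2 + 10*r + 24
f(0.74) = -17.63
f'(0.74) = 23.16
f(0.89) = -14.28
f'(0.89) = 21.46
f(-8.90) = 10650.49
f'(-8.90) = -4310.66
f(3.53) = 2.38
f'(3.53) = 10.95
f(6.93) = 679.96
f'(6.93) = 560.10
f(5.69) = 205.33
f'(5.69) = 235.01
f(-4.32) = 785.65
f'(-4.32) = -677.61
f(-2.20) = 22.71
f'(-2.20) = -127.71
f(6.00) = 288.00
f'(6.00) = 300.00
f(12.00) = 11340.00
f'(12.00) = 4464.00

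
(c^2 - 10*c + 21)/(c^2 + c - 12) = (c - 7)/(c + 4)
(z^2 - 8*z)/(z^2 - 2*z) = (z - 8)/(z - 2)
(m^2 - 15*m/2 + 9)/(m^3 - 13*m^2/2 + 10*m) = (2*m^2 - 15*m + 18)/(m*(2*m^2 - 13*m + 20))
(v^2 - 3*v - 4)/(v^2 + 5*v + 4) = (v - 4)/(v + 4)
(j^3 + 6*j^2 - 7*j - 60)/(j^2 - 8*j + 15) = (j^2 + 9*j + 20)/(j - 5)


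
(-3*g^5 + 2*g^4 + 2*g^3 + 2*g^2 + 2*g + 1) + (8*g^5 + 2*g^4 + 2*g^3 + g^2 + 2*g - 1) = 5*g^5 + 4*g^4 + 4*g^3 + 3*g^2 + 4*g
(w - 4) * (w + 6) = w^2 + 2*w - 24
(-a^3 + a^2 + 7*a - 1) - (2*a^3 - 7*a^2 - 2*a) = -3*a^3 + 8*a^2 + 9*a - 1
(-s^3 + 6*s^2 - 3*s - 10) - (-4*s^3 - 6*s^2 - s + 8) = 3*s^3 + 12*s^2 - 2*s - 18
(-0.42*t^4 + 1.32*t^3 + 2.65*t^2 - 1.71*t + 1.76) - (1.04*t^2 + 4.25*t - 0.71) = -0.42*t^4 + 1.32*t^3 + 1.61*t^2 - 5.96*t + 2.47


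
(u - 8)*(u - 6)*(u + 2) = u^3 - 12*u^2 + 20*u + 96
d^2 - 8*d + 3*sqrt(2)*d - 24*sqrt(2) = (d - 8)*(d + 3*sqrt(2))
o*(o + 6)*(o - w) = o^3 - o^2*w + 6*o^2 - 6*o*w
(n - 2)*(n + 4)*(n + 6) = n^3 + 8*n^2 + 4*n - 48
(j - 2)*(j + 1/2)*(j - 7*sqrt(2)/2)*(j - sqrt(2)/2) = j^4 - 4*sqrt(2)*j^3 - 3*j^3/2 + 5*j^2/2 + 6*sqrt(2)*j^2 - 21*j/4 + 4*sqrt(2)*j - 7/2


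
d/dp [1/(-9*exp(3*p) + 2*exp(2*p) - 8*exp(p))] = (27*exp(2*p) - 4*exp(p) + 8)*exp(-p)/(9*exp(2*p) - 2*exp(p) + 8)^2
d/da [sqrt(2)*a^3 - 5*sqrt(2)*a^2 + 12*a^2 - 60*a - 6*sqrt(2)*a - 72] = 3*sqrt(2)*a^2 - 10*sqrt(2)*a + 24*a - 60 - 6*sqrt(2)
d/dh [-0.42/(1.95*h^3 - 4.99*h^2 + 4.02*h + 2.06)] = (2.457*h^2 - 4.1916*h + 1.6884)/(1.95*h^3 - 4.99*h^2 + 4.02*h + 2.06)^2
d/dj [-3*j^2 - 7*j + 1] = -6*j - 7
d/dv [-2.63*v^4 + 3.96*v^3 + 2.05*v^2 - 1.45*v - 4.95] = -10.52*v^3 + 11.88*v^2 + 4.1*v - 1.45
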